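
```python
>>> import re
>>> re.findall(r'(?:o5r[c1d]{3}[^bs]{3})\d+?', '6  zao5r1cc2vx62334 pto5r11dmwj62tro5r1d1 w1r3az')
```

['o5r1cc2vx6', 'o5r11dmwj6']

The pattern matches the literal 'o5r', then exactly 3 of one of [c1d], then exactly 3 of any character except [bs] (non-capturing group); then one or more of a digit (lazy).
With the lazy modifier that quantifier settles for the fewest repetitions that let the rest of the pattern succeed (the atoms after it are unaffected and can still be greedy).
Walking the string: at [5:15] → 'o5r1cc2vx6'; at [22:32] → 'o5r11dmwj6'.
Since nothing is captured, `findall` lists the 2 matched substrings directly.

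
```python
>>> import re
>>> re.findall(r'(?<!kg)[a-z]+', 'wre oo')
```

['wre', 'oo']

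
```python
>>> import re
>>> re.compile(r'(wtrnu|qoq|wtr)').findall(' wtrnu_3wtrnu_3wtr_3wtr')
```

Alternation isn't longest-match — the leftmost alternative that fits at this position is chosen.
Matches: at [1:6] match 'wtrnu', group 1 = 'wtrnu'; at [8:13] match 'wtrnu', group 1 = 'wtrnu'; at [15:18] match 'wtr', group 1 = 'wtr'; at [20:23] match 'wtr', group 1 = 'wtr'.
One capturing group, so `findall` returns just the captured substring from each match — 4 in all.

['wtrnu', 'wtrnu', 'wtr', 'wtr']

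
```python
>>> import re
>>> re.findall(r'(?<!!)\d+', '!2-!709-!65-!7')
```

['09', '5']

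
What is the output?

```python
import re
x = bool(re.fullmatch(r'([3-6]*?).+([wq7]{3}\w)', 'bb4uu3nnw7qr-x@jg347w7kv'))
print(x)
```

False

`re.fullmatch` requires the pattern to consume the entire string.
Here the pattern can't cover the whole string, so the call returns None, and `bool(None)` is False.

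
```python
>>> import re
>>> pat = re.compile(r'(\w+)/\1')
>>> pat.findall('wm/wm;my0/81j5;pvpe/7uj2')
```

`\1` is not a pattern — it's the concrete string captured by group 1, re-applied verbatim.
Walking the string: at [0:5] match 'wm/wm', group 1 = 'wm'.
Because there's exactly one group, `findall` drops the full match and keeps group 1 from the one hit.

['wm']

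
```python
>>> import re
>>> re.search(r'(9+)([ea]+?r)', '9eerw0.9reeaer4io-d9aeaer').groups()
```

('9', 'eer')

Pattern: one or more of a literal '9' (captured); then one or more of one of [ea] (lazy), then the literal 'r' (captured).
`search` walks the string left to right and returns the first match it finds.
The match spans [0:4] → '9eer'.
Captured: group 1 = '9', group 2 = 'eer'.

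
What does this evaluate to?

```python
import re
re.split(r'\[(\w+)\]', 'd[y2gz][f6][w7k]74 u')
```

Matches to split on: at [1:7] → '[y2gz]'; at [7:11] → '[f6]'; at [11:16] → '[w7k]'.
With a capturing group present, the delimiter's captured portion is kept in the result list.

['d', 'y2gz', '', 'f6', '', 'w7k', '74 u']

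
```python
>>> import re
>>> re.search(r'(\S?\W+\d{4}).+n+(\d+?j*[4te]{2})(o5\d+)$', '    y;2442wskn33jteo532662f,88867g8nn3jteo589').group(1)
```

The match spans [4:45] → 'y;2442wskn33jteo532662f,88867g8nn3jteo589'.
Captured: group 1 = 'y;2442', group 2 = '3jte', group 3 = 'o589'.

'y;2442'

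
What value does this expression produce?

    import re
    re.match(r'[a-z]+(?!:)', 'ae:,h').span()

`match` is anchored at position 0; if the pattern doesn't fit there, it returns None.
The match spans [0:1] → 'a'.

(0, 1)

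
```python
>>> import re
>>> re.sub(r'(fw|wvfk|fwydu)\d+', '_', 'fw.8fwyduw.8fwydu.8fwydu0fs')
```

'fw.8fwyduw.8fwydu.8_fs'

Every occurrence is swapped for '_'.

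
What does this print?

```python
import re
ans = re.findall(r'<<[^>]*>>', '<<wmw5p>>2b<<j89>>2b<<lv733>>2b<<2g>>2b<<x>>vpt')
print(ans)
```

['<<wmw5p>>', '<<j89>>', '<<lv733>>', '<<2g>>', '<<x>>']

Walking the string: at [0:9] → '<<wmw5p>>'; at [11:18] → '<<j89>>'; at [20:29] → '<<lv733>>'; at [31:37] → '<<2g>>'; at [39:44] → '<<x>>'.
No capturing groups, so `findall` returns the 5 full match strings.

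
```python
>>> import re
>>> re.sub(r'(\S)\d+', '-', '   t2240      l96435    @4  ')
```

'   -      -    -  '

`sub` substitutes '-' at each match site.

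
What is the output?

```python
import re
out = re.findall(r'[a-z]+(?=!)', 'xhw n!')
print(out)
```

['n']

Lookahead/lookbehind check context without consuming it, so the matched span excludes the asserted characters.
Matches: at [4:5] → 'n'.
Since nothing is captured, `findall` lists the 1 matched substring directly.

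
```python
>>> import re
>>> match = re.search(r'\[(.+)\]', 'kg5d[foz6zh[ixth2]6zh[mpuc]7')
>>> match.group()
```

'[foz6zh[ixth2]6zh[mpuc]'

The match spans [4:27] → '[foz6zh[ixth2]6zh[mpuc]'.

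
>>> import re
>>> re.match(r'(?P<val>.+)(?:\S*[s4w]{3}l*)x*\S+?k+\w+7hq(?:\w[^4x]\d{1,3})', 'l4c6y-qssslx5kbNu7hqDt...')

None

`re.match` won't scan ahead — the pattern has to work from the very first character.
Here position 0 doesn't satisfy it, so the call returns None.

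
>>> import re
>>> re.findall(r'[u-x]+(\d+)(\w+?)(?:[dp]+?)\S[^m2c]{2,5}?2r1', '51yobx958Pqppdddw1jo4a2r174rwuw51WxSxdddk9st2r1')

A non-greedy quantifier consumes as few characters as it can — just enough that the remainder of the pattern still matches from where it stops; whatever follows it matches normally.
2 groups means each result is a tuple of 2 captured strings — 2 here.

[('958', 'Pq'), ('51', 'WxSx')]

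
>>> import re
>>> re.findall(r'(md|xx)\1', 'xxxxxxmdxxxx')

['xx', 'xx']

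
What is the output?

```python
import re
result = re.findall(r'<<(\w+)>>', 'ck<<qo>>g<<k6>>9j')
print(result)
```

['qo', 'k6']

Walking the string: at [2:8] match '<<qo>>', group 1 = 'qo'; at [9:15] match '<<k6>>', group 1 = 'k6'.
`findall` collects group 1 from each match (2 total).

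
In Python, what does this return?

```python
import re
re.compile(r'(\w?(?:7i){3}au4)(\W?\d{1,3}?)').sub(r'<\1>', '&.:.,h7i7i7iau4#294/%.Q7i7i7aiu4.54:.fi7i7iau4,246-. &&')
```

A non-greedy quantifier consumes as few characters as it can — just enough that the remainder of the pattern still matches from where it stops; whatever follows it matches normally.
Each match is replaced using the text its own group 1 captured.

'&.:.,<h7i7i7iau4>94/%.Q7i7i7aiu4.54:.fi7i7iau4,246-. &&'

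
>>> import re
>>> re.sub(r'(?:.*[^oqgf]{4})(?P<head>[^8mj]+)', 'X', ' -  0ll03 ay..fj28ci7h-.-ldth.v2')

`sub` substitutes 'X' at each match site.

'X'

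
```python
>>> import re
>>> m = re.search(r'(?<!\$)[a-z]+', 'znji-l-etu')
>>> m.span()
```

(0, 4)

Because the assertion is negative and zero-width, positions next to the forbidden text are skipped.
Unlike `match`, `search` isn't anchored — it looks for the pattern anywhere in the string.
The match spans [0:4] → 'znji'.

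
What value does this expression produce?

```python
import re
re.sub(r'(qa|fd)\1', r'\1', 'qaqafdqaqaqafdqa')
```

`\1` has to match the exact text group 1 already captured.
Matches: at [0:4] → 'qaqa'; at [6:10] → 'qaqa'.
The replacement refers to a captured group, so each match is rewritten using its own captured text.

'qafdqaqafdqa'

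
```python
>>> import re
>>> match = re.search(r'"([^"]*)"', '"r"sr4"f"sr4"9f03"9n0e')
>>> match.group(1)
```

'r'

The match spans [0:3] → '"r"'.
Captured: group 1 = 'r'.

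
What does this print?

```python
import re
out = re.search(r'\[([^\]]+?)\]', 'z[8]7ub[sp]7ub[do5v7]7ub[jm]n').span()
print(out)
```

(1, 4)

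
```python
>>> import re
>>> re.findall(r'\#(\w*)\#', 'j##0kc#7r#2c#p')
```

['', '7r']

Scanning left to right: at [1:3] match '##', group 1 = ''; at [6:10] match '#7r#', group 1 = '7r'.
With a single group, `findall` returns only what that group captured — 2 items.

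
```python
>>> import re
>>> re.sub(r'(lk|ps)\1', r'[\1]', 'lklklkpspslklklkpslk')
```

`\1` is not a pattern — it's the concrete string captured by group 1, re-applied verbatim.
Matches: at [0:4] → 'lklk'; at [6:10] → 'psps'; at [10:14] → 'lklk'.
The replacement refers to a captured group, so each match is rewritten using its own captured text.

'[lk]lk[ps][lk]lkpslk'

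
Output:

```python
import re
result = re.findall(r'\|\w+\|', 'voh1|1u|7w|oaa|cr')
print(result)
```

Scanning left to right: at [4:8] → '|1u|'; at [10:15] → '|oaa|'.
`findall` yields the raw match text (2 of them) because the pattern has no groups.

['|1u|', '|oaa|']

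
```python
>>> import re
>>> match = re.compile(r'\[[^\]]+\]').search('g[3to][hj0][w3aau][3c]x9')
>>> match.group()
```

`search` walks the string left to right and returns the first match it finds.
The match spans [1:6] → '[3to]'.

'[3to]'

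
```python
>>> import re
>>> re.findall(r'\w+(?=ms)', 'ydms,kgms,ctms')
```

The positive lookaround only admits positions where the adjacent text matches; those characters stay outside the span.
With no groups in the pattern, `findall` gives back each whole match — 3 here.

['yd', 'kg', 'ct']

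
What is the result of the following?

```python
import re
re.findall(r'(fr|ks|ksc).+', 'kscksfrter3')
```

['ks']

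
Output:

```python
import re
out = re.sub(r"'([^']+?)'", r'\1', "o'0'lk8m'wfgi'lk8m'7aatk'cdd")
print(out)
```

o0lk8mwfgilk8m7aatkcdd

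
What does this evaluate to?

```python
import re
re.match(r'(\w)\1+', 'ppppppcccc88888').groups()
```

The match spans [0:6] → 'pppppp'.
Captured: group 1 = 'p'.

('p',)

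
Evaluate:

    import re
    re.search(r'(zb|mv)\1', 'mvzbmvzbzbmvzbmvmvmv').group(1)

'zb'

`\1` is not a pattern — it's the concrete string captured by group 1, re-applied verbatim.
`search` walks the string left to right and returns the first match it finds.
The match spans [6:10] → 'zbzb'.
Captured: group 1 = 'zb'.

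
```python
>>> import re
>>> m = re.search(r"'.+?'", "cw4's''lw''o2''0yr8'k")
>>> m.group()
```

"'s'"

Lazy quantifiers expand one character at a time until the remainder of the pattern can match.
The match spans [3:6] → "'s'".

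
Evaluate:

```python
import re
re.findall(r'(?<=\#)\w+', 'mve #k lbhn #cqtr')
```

['k', 'cqtr']

The lookaround is zero-width — it requires the adjacent text to match without consuming it, so the asserted text isn't part of the match.
Matches: at [5:6] → 'k'; at [13:17] → 'cqtr'.
`findall` yields the raw match text (2 of them) because the pattern has no groups.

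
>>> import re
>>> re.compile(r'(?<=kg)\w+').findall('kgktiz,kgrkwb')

The `(?=…)`/`(?<=…)` assertion just peeks at neighbouring text; it doesn't advance the match position.
Since nothing is captured, `findall` lists the 2 matched substrings directly.

['ktiz', 'rkwb']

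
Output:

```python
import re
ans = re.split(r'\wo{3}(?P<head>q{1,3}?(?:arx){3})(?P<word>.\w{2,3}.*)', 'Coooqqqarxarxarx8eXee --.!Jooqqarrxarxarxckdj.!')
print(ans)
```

This matches a word character, then exactly 3 of a literal 'o'; then 1 to 3 of a literal 'q' (lazy), then the literal 'arx' repeated 3 times (captured as 'head'); then any character, then 2 to 3 of a word character, then zero or more of any character (captured as 'word').
Matches to split on: at [0:47] → 'Coooqqqarxarxarx8eXee --.!Jooqqarrxarxarxckdj.!'.
The group in the pattern means `split` returns the separators' captures alongside the pieces.

['', 'qqqarxarxarx', '8eXee --.!Jooqqarrxarxarxckdj.!', '']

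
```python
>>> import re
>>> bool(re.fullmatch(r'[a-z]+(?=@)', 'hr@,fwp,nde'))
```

The positive lookaround only admits positions where the adjacent text matches; those characters stay outside the span.
For `fullmatch`, every character of the input must be accounted for by the pattern.
Here the string isn't matched end-to-end, so the call returns None, and `bool(None)` is False.

False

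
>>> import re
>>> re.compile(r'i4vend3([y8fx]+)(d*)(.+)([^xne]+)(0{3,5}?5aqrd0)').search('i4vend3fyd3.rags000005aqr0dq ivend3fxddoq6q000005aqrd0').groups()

Pattern: the literal 'i4', then the literal 've', then the literal 'nd3'; then one or more of one of [y8fx] (captured); then zero or more of a literal 'd' (captured); then one or more of any character (captured); then one or more of any character except [xne] (captured); then 3 to 5 of the literal '0' (lazy), then the literal '5aq', then the literal 'rd0' (captured).
`re.search` tries every starting position until one works.
The match spans [0:54] → 'i4vend3fyd3.rags000005aqr0dq ivend3fxddoq6q000005aqrd0'.
Captured: group 1 = 'fy', group 2 = 'd', group 3 = '3.rags000005aqr0dq ivend3fxddoq6q0', group 4 = '0', group 5 = '0005aqrd0'.

('fy', 'd', '3.rags000005aqr0dq ivend3fxddoq6q0', '0', '0005aqrd0')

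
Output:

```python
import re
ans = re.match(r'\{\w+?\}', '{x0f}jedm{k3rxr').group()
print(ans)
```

`re.match` won't scan ahead — the pattern has to work from the very first character.
The match spans [0:5] → '{x0f}'.

{x0f}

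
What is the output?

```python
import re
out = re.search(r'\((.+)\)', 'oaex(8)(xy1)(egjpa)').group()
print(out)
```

(8)(xy1)(egjpa)

`re.search` scans for the first position where the pattern succeeds.
The match spans [4:19] → '(8)(xy1)(egjpa)'.
Captured: group 1 = '8)(xy1)(egjpa'.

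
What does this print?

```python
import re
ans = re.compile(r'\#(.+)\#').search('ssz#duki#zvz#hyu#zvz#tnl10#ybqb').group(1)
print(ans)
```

duki#zvz#hyu#zvz#tnl10

`re.search` scans for the first position where the pattern succeeds.
The match spans [3:27] → '#duki#zvz#hyu#zvz#tnl10#'.
Captured: group 1 = 'duki#zvz#hyu#zvz#tnl10'.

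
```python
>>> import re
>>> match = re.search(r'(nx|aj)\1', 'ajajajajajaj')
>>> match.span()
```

After group 1 captures some text, `\1` only succeeds where that same text appears again.
The match spans [0:4] → 'ajaj'.

(0, 4)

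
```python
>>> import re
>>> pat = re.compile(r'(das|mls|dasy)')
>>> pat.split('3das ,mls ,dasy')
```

['3', 'das', ' ,', 'mls', ' ,', 'das', 'y']

Alternation tries branches left to right and keeps the first one that lets the overall match succeed at that position.
Matches to split on: at [1:4] → 'das'; at [6:9] → 'mls'; at [11:14] → 'das'.
With a capturing group present, the delimiter's captured portion is kept in the result list.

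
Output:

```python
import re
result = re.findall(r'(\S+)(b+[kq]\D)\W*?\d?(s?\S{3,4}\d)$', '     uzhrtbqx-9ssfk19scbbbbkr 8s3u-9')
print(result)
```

[('uzhrtbqx-9ssfk19scbbb', 'bkr', 's3u-9')]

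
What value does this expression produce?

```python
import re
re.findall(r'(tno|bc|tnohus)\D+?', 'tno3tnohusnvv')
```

['tno']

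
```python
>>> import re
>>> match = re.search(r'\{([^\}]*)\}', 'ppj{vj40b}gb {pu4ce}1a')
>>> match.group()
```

'{vj40b}'

The match spans [3:10] → '{vj40b}'.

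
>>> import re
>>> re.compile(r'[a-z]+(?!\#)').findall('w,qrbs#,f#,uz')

`(?!…)`/`(?<!…)` only lets a position through if the neighbouring text does NOT match; no characters are consumed.
Matches: at [0:1] → 'w'; at [2:5] → 'qrb'; at [11:13] → 'uz'.
`findall` yields the raw match text (3 of them) because the pattern has no groups.

['w', 'qrb', 'uz']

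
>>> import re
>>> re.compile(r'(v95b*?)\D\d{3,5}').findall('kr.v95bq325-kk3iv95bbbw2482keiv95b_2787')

The pattern matches the literal 'v95', then zero or more of the literal 'b' (lazy) (captured); then a non-digit, then 3 to 5 of a digit.
Because there's exactly one group, `findall` drops the full match and keeps group 1 from each hit.

['v95b', 'v95bbb', 'v95b']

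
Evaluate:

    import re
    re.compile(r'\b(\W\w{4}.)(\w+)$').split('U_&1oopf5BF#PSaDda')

This matches a word boundary (`\b`, zero-width); then a non-word character, then exactly 4 of a word character, then any character (captured); then one or more of a word character (captured); then anchored at the end.
Matches to split on: at [11:18] → '#PSaDda'.
`re.split` interleaves the captured-group text with the surrounding fragments.

['U_&1oopf5BF', '#PSaDd', 'a', '']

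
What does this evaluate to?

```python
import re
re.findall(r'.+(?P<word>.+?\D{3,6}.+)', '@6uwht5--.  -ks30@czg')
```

This matches one or more of any character; then one or more of any character (lazy), then 3 to 6 of a non-digit, then one or more of any character (captured as 'word').
Scanning left to right: at [0:21] match '@6uwht5--.  -ks30@czg', group 1 = '0@czg'.
`findall` collects group 1 from the one match (1 total).

['0@czg']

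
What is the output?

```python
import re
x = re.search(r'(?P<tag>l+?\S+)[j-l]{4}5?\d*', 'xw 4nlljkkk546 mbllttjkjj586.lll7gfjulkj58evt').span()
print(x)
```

Pattern: one or more of a literal 'l' (lazy), then one or more of a non-whitespace character (captured as 'tag'); then exactly 4 of a character in [j-l], then optionally a literal '5', then zero or more of a digit.
Unlike `match`, `search` isn't anchored — it looks for the pattern anywhere in the string.
The match spans [5:14] → 'lljkkk546'.
Captured: group 1 = 'll'.

(5, 14)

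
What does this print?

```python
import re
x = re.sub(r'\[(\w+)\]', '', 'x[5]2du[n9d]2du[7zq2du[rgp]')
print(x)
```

`sub` substitutes '' at each match site.

x2du2du[7zq2du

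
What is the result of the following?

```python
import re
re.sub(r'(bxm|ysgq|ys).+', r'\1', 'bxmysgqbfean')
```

'bxm'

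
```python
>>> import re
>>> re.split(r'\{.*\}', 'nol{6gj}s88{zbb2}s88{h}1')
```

['nol', '1']

Matches to split on: at [3:23] → '{6gj}s88{zbb2}s88{h}'.
The string is cut at each match, leaving 2 pieces.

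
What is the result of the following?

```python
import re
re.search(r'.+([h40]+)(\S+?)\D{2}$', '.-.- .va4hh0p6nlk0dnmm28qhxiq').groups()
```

('h', 'x')

The match spans [0:29] → '.-.- .va4hh0p6nlk0dnmm28qhxiq'.
Captured: group 1 = 'h', group 2 = 'x'.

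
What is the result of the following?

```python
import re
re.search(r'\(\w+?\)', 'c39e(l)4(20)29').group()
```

The match spans [4:7] → '(l)'.

'(l)'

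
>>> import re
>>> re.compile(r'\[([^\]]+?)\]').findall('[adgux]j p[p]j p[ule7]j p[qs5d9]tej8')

['adgux', 'p', 'ule7', 'qs5d9']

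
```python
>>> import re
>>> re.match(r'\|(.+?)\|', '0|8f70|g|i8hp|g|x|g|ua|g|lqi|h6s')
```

With `match`, the pattern is implicitly anchored at the beginning.
Here position 0 doesn't satisfy it, so the call returns None.

None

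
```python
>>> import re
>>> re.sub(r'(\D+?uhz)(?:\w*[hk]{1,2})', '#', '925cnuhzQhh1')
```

Pattern: one or more of a non-digit (lazy), then the literal 'uhz' (captured); then zero or more of a word character, then 1 to 2 of one of [hk] (non-capturing group).
Matches: at [3:11] → 'cnuhzQhh'.
Every occurrence is swapped for '#'.

'925#1'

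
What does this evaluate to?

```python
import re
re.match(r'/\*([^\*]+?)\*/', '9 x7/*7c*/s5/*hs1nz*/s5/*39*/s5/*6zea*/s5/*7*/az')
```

None

`re.match` only tries the pattern at the start of the string.
Here the string doesn't start with a match, so the call returns None.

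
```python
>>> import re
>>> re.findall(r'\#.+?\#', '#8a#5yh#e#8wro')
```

With no groups in the pattern, `findall` gives back each whole match — 2 here.

['#8a#', '#e#']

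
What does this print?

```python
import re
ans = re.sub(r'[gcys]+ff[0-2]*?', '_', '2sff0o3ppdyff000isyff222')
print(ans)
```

2_0o3ppd_000i_222

The `?` after the quantifier makes it lazy — it takes as little as possible before letting the rest of the pattern try.
`sub` substitutes '_' at each match site.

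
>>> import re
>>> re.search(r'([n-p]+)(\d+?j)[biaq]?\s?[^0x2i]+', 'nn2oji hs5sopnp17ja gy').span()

(11, 22)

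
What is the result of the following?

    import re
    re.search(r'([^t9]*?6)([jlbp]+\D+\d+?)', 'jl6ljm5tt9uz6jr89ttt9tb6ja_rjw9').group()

'jl6ljm5'

Pattern: zero or more of any character except [t9] (lazy), then the literal '6' (captured); then one or more of one of [jlbp], then one or more of a non-digit, then one or more of a digit (lazy) (captured).
`re.search` scans for the first position where the pattern succeeds.
The match spans [0:7] → 'jl6ljm5'.
Captured: group 1 = 'jl6', group 2 = 'ljm5'.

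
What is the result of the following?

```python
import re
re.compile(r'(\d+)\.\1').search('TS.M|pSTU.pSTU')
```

None

After group 1 captures some text, `\1` only succeeds where that same text appears again.
`search` walks the string left to right and returns the first match it finds.
Here no position works, so the call returns None.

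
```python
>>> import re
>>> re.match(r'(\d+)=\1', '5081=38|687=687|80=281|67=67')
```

With `match`, the pattern is implicitly anchored at the beginning.
Here position 0 doesn't satisfy it, so the call returns None.

None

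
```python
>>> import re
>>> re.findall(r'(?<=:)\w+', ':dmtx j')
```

['dmtx']

The `(?=…)`/`(?<=…)` assertion just peeks at neighbouring text; it doesn't advance the match position.
Walking the string: at [1:5] → 'dmtx'.
Since nothing is captured, `findall` lists the 1 matched substring directly.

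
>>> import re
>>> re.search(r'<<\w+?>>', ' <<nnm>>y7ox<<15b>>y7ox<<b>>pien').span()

`search` walks the string left to right and returns the first match it finds.
The match spans [1:8] → '<<nnm>>'.

(1, 8)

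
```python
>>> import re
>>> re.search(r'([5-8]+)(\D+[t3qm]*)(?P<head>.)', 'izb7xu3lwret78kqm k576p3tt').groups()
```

('7', 'xu3', 'l')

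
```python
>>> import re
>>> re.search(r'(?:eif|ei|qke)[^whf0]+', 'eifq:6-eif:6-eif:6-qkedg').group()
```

'eifq:6-ei'

`re.search` scans for the first position where the pattern succeeds.
The match spans [0:9] → 'eifq:6-ei'.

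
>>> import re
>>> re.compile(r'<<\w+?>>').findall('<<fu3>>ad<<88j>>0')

Matches: at [0:7] → '<<fu3>>'; at [9:16] → '<<88j>>'.
`findall` yields the raw match text (2 of them) because the pattern has no groups.

['<<fu3>>', '<<88j>>']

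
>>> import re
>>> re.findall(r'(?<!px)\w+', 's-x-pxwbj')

['s', 'x', 'pxwbj']

A negative assertion filters positions out without eating any characters.
Matches: at [0:1] → 's'; at [2:3] → 'x'; at [4:9] → 'pxwbj'.
No capturing groups, so `findall` returns the 3 full match strings.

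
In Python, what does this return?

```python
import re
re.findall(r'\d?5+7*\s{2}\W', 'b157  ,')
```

The pattern matches optionally a digit, then one or more of a literal '5'; then zero or more of the literal '7', then exactly 2 of whitespace, then a non-word character.
Walking the string: at [1:7] → '157  ,'.
Since nothing is captured, `findall` lists the 1 matched substring directly.

['157  ,']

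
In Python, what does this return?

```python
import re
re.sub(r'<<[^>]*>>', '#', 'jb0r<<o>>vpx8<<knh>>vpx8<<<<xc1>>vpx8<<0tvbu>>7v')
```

'jb0r#vpx8#vpx8#vpx8#7v'

Matches: at [4:9] → '<<o>>'; at [13:20] → '<<knh>>'; at [24:33] → '<<<<xc1>>'; at [37:46] → '<<0tvbu>>'.
Every occurrence is swapped for '#'.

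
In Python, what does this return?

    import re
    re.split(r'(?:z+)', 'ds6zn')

Pattern: one or more of a literal 'z' (non-capturing group).
Matches to split on: at [3:4] → 'z'.
`split` removes every match and returns the 2 fragments in between.

['ds6', 'n']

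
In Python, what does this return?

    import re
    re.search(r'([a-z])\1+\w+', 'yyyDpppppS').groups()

The match spans [0:10] → 'yyyDpppppS'.
Captured: group 1 = 'y'.

('y',)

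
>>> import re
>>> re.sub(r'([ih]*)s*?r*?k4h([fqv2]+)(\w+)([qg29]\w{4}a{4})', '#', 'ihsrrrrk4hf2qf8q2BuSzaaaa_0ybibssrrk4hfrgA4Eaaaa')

Pattern: zero or more of one of [ih] (captured); then zero or more of the literal 's' (lazy), then zero or more of the literal 'r' (lazy), then the literal 'k4h'; then one or more of one of [fqv2] (captured); then one or more of a word character (captured); then one of [qg29], then exactly 4 of a word character, then exactly 4 of the literal 'a' (captured).
Every occurrence is swapped for '#'.

'#_0ybibssrrk4hfrgA4Eaaaa'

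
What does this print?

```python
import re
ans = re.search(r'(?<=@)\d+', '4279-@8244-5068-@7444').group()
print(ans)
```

8244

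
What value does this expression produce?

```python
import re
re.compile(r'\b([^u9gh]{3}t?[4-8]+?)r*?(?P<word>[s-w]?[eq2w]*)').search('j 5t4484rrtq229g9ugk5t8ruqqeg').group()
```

'j 5t4'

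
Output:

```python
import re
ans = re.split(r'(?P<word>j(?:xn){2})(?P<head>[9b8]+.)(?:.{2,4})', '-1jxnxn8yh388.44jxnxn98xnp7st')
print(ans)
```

Pattern: the literal 'j', then the literal 'xn' repeated 2 times (captured as 'word'); then one or more of one of [9b8], then any character (captured as 'head'); then 2 to 4 of any character (non-capturing group).
Matches to split on: at [2:13] → 'jxnxn8yh388'; at [16:28] → 'jxnxn98xnp7s'.
`re.split` interleaves the captured-group text with the surrounding fragments.

['-1', 'jxnxn', '8y', '.44', 'jxnxn', '98x', 't']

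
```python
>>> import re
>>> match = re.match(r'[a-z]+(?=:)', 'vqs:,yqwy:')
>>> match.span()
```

(0, 3)

The positive lookaround only admits positions where the adjacent text matches; those characters stay outside the span.
With `match`, the pattern is implicitly anchored at the beginning.
The match spans [0:3] → 'vqs'.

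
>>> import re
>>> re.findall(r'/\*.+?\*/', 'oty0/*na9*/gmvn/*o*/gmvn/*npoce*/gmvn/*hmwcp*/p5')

['/*na9*/', '/*o*/', '/*npoce*/', '/*hmwcp*/']

A `+?`/`*?`/`{m,n}?` starts at its minimum and grows only as far as needed for what follows to match.
Scanning left to right: at [4:11] → '/*na9*/'; at [15:20] → '/*o*/'; at [24:33] → '/*npoce*/'; at [37:46] → '/*hmwcp*/'.
Since nothing is captured, `findall` lists the 4 matched substrings directly.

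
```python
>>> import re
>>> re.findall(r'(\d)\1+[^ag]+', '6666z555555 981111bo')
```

A backreference is literal: `\1` must see the identical characters the first group matched.
Matches: at [0:20] match '6666z555555 981111bo', group 1 = '6'.
One capturing group, so `findall` returns just the captured substring from the one match — 1 in all.

['6']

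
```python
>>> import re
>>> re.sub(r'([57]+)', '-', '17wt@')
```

'1-wt@'

`sub` substitutes '-' at each match site.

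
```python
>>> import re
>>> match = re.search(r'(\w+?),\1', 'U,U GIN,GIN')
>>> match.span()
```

A backreference is literal: `\1` must see the identical characters the first group matched.
The match spans [0:3] → 'U,U'.

(0, 3)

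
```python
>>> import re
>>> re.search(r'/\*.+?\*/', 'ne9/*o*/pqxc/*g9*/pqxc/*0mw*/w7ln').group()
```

'/*o*/'

A non-greedy quantifier consumes as few characters as it can — just enough that the remainder of the pattern still matches from where it stops; whatever follows it matches normally.
The match spans [3:8] → '/*o*/'.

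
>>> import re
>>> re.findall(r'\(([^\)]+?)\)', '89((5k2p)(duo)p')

With a single group, `findall` returns only what that group captured — 2 items.

['(5k2p', 'duo']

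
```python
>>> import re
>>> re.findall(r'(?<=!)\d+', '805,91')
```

[]

Lookahead/lookbehind check context without consuming it, so the matched span excludes the asserted characters.
`findall` yields the raw match text (0 of them) because the pattern has no groups.
Nothing in the string satisfies the pattern, so the list is empty.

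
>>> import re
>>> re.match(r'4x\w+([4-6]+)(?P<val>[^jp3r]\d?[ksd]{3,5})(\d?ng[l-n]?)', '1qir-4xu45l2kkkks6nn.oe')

This matches the literal '4x', then one or more of a word character; then one or more of a character in [4-6] (captured); then any character except [jp3r], then optionally a digit, then 3 to 5 of one of [ksd] (captured as 'val'); then optionally a digit, then the literal 'ng', then optionally a character in [l-n] (captured).
With `match`, the pattern is implicitly anchored at the beginning.
Here the pattern fails at index 0, so the call returns None.

None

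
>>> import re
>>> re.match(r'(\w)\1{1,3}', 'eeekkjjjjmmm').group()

`re.match` only tries the pattern at the start of the string.
The match spans [0:3] → 'eee'.

'eee'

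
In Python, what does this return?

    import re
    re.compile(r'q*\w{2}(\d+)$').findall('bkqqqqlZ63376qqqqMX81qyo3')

['3']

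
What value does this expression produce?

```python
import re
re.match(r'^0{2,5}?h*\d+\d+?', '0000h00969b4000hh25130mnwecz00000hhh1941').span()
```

(0, 4)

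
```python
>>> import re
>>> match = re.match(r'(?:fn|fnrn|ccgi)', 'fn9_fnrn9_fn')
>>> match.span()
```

(0, 2)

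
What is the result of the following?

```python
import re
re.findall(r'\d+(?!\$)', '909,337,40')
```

['909', '337', '40']

`(?!…)`/`(?<!…)` only lets a position through if the neighbouring text does NOT match; no characters are consumed.
Matches: at [0:3] → '909'; at [4:7] → '337'; at [8:10] → '40'.
Since nothing is captured, `findall` lists the 3 matched substrings directly.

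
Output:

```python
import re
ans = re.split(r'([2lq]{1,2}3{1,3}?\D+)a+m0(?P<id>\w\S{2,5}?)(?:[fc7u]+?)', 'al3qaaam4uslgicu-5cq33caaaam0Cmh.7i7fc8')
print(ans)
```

['al3qaaam4uslgicu-5c', 'q33caaa', 'Cmh.', 'i7fc8']

The pattern matches 1 to 2 of one of [2lq], then 1 to 3 of the literal '3' (lazy), then one or more of a non-digit (captured); then one or more of a literal 'a', then the literal 'm0'; then a word character, then 2 to 5 of a non-whitespace character (lazy) (captured as 'id'); then one or more of one of [fc7u] (lazy) (non-capturing group).
Matches to split on: at [19:34] → 'q33caaaam0Cmh.7'.
The group in the pattern means `split` returns the separators' captures alongside the pieces.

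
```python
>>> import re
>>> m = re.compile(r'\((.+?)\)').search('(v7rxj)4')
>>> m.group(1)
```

'v7rxj'

The match spans [0:7] → '(v7rxj)'.
Captured: group 1 = 'v7rxj'.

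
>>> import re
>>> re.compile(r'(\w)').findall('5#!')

['5']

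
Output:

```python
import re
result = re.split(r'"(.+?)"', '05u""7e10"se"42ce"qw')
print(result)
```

['05u', '"7e10', 'se', '42ce', 'qw']

`re.split` interleaves the captured-group text with the surrounding fragments.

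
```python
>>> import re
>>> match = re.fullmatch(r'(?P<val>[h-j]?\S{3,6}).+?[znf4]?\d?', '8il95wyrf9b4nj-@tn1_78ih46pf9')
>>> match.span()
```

Pattern: optionally a character in [h-j], then 3 to 6 of a non-whitespace character (captured as 'val'); then one or more of any character (lazy); then optionally one of [znf4], then optionally a digit.
For `fullmatch`, every character of the input must be accounted for by the pattern.
The match spans [0:29] → '8il95wyrf9b4nj-@tn1_78ih46pf9'.
Captured: group 1 = '8il95w'.

(0, 29)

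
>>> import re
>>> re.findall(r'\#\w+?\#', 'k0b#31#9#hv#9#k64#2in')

['#31#', '#hv#', '#k64#']

Matches: at [3:7] → '#31#'; at [8:12] → '#hv#'; at [13:18] → '#k64#'.
`findall` yields the raw match text (3 of them) because the pattern has no groups.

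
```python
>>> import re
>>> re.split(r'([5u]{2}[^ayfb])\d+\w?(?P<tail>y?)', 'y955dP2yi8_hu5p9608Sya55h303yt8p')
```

This matches exactly 2 of one of [5u], then any character except [ayfb] (captured); then one or more of a digit, then optionally a word character; then optionally a literal 'y' (captured as 'tail').
`re.split` interleaves the captured-group text with the surrounding fragments.

['y955dP2yi8_h', 'u5p', 'y', 'a', '55h', '', 't8p']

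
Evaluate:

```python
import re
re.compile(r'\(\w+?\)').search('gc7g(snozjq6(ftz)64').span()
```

(12, 17)

The match spans [12:17] → '(ftz)'.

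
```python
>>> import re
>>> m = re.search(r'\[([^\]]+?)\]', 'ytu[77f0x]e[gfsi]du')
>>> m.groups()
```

`re.search` scans for the first position where the pattern succeeds.
The match spans [3:10] → '[77f0x]'.
Captured: group 1 = '77f0x'.

('77f0x',)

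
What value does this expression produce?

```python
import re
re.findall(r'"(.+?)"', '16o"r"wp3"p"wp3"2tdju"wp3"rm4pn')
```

Because the quantifier is non-greedy, it stops expanding at the earliest point where the rest of the pattern can succeed.
Walking the string: at [3:6] match '"r"', group 1 = 'r'; at [9:12] match '"p"', group 1 = 'p'; at [15:22] match '"2tdju"', group 1 = '2tdju'.
Because there's exactly one group, `findall` drops the full match and keeps group 1 from each hit.

['r', 'p', '2tdju']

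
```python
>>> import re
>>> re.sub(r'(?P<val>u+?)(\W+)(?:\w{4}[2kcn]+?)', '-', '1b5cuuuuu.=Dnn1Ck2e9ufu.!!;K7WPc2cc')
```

This matches one or more of a literal 'u' (lazy) (captured as 'val'); then one or more of a non-word character (captured); then exactly 4 of a word character, then one or more of one of [2kcn] (lazy) (non-capturing group).
Matches: at [22:32] → 'u.!!;K7WPc'.
Each match is replaced by '-'.

'1b5cuuuuu.=Dnn1Ck2e9uf-2cc'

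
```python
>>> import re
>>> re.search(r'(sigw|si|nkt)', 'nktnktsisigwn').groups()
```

('nkt',)

`search` walks the string left to right and returns the first match it finds.
The match spans [0:3] → 'nkt'.
Captured: group 1 = 'nkt'.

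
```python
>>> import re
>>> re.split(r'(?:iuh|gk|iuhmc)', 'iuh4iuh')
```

['', '4', '']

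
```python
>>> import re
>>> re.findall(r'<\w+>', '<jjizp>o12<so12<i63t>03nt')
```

['<jjizp>', '<i63t>']

No capturing groups, so `findall` returns the 2 full match strings.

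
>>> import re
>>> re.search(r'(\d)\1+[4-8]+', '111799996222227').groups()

('1',)

`\1` has to match the exact text group 1 already captured.
`re.search` scans for the first position where the pattern succeeds.
The match spans [0:4] → '1117'.
Captured: group 1 = '1'.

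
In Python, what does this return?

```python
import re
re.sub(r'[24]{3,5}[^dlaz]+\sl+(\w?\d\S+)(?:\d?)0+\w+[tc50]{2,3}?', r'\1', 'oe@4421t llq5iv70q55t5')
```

'oe@q5iv7'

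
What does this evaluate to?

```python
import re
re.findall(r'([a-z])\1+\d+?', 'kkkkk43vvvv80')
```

['k', 'v']

The backreference `\1` re-matches whatever the first group consumed, character for character.
`findall` collects group 1 from each match (2 total).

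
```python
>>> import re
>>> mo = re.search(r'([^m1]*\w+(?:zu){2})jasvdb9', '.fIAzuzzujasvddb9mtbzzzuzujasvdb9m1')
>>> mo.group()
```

'.fIAzuzzujasvddb9mtbzzzuzujasvdb9'

The match spans [0:33] → '.fIAzuzzujasvddb9mtbzzzuzujasvdb9'.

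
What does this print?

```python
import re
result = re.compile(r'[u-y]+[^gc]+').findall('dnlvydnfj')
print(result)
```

['vydnfj']

Pattern: one or more of a character in [u-y]; then one or more of any character except [gc].
Walking the string: at [3:9] → 'vydnfj'.
With no groups in the pattern, `findall` gives back each whole match — 1 here.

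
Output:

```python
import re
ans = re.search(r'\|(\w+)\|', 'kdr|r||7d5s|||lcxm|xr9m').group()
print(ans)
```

|r|

The match spans [3:6] → '|r|'.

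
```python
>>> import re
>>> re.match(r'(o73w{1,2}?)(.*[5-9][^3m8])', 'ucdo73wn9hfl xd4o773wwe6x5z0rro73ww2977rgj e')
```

None

The pattern matches the literal 'o73', then 1 to 2 of the literal 'w' (lazy) (captured); then zero or more of any character, then a character in [5-9], then any character except [3m8] (captured).
`re.match` only tries the pattern at the start of the string.
Here the pattern fails at index 0, so the call returns None.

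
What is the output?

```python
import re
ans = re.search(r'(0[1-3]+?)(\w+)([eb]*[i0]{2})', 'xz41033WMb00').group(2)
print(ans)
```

3WMb

The match spans [4:12] → '033WMb00'.
Captured: group 1 = '03', group 2 = '3WMb', group 3 = '00'.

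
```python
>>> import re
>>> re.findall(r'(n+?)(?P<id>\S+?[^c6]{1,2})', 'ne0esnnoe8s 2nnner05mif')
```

Because the quantifier is non-greedy, it stops expanding at the earliest point where the rest of the pattern can succeed.
2 groups means each result is a tuple of 2 captured strings — 3 here.

[('n', 'e0e'), ('n', 'noe'), ('n', 'nne')]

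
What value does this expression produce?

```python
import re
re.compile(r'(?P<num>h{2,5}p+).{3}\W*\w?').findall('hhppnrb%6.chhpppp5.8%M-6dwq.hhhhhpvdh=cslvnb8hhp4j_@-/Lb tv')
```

['hhpp', 'hhpppp', 'hhhhhp', 'hhp']

The pattern matches 2 to 5 of a literal 'h', then one or more of the literal 'p' (captured as 'num'); then exactly 3 of any character, then zero or more of a non-word character, then optionally a word character.
Scanning left to right: at [0:9] match 'hhppnrb%6', group 1 = 'hhpp'; at [11:22] match 'hhpppp5.8%M', group 1 = 'hhpppp'; at [28:39] match 'hhhhhpvdh=c', group 1 = 'hhhhhp'; at [45:55] match 'hhp4j_@-/L', group 1 = 'hhp'.
`findall` collects group 1 from each match (4 total).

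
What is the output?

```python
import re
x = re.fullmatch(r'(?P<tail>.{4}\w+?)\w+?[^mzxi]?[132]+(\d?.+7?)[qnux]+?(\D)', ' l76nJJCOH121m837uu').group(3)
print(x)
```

u

Pattern: exactly 4 of any character, then one or more of a word character (lazy) (captured as 'tail'); then one or more of a word character (lazy), then optionally any character except [mzxi], then one or more of one of [132]; then optionally a digit, then one or more of any character, then optionally a literal '7' (captured); then one or more of one of [qnux] (lazy); then a non-digit (captured).
`re.fullmatch` is like wrapping the pattern in `^…$` (in single-line mode).
The match spans [0:19] → ' l76nJJCOH121m837uu'.
Captured: group 1 = ' l76n', group 2 = 'm837', group 3 = 'u'.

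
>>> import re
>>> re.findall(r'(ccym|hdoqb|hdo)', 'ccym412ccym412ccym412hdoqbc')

['ccym', 'ccym', 'ccym', 'hdoqb']

The regex engine tests alternatives in the order written; an earlier branch that matches wins even if a later one would match more.
Matches: at [0:4] match 'ccym', group 1 = 'ccym'; at [7:11] match 'ccym', group 1 = 'ccym'; at [14:18] match 'ccym', group 1 = 'ccym'; at [21:26] match 'hdoqb', group 1 = 'hdoqb'.
With a single group, `findall` returns only what that group captured — 4 items.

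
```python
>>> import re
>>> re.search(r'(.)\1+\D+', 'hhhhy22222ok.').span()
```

(0, 5)

After group 1 captures some text, `\1` only succeeds where that same text appears again.
`re.search` tries every starting position until one works.
The match spans [0:5] → 'hhhhy'.
Captured: group 1 = 'h'.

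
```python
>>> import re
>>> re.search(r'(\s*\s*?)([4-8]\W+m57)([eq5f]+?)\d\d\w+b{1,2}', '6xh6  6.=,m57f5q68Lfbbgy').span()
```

(4, 22)

This matches zero or more of whitespace, then zero or more of whitespace (lazy) (captured); then a character in [4-8], then one or more of a non-word character, then the literal 'm57' (captured); then one or more of one of [eq5f] (lazy) (captured); then a digit, then a digit; then one or more of a word character, then 1 to 2 of the literal 'b'.
Unlike `match`, `search` isn't anchored — it looks for the pattern anywhere in the string.
The match spans [4:22] → '  6.=,m57f5q68Lfbb'.
Captured: group 1 = '  ', group 2 = '6.=,m57', group 3 = 'f5q'.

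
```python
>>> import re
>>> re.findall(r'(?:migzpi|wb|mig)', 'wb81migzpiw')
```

['wb', 'migzpi']

Alternation isn't longest-match — the leftmost alternative that fits at this position is chosen.
With no groups in the pattern, `findall` gives back each whole match — 2 here.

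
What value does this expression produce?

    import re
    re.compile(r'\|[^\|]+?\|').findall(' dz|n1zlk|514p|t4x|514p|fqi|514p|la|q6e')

Since nothing is captured, `findall` lists the 4 matched substrings directly.

['|n1zlk|', '|t4x|', '|fqi|', '|la|']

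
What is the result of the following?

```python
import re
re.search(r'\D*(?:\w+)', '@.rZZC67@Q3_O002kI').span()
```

(0, 8)

Pattern: zero or more of a non-digit; then one or more of a word character (non-capturing group).
The match spans [0:8] → '@.rZZC67'.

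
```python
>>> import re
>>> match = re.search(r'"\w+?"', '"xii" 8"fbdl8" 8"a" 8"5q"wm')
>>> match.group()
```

`search` walks the string left to right and returns the first match it finds.
The match spans [0:5] → '"xii"'.

'"xii"'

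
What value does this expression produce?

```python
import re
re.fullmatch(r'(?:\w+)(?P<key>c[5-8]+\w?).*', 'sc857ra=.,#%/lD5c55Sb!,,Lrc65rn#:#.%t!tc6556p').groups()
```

The match spans [0:45] → 'sc857ra=.,#%/lD5c55Sb!,,Lrc65rn#:#.%t!tc6556p'.
Captured: group 1 = 'c857r'.

('c857r',)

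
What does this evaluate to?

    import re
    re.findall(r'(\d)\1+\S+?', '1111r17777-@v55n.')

['1', '7', '5']

After group 1 captures some text, `\1` only succeeds where that same text appears again.
Walking the string: at [0:5] match '1111r', group 1 = '1'; at [6:11] match '7777-', group 1 = '7'; at [13:16] match '55n', group 1 = '5'.
Because there's exactly one group, `findall` drops the full match and keeps group 1 from each hit.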